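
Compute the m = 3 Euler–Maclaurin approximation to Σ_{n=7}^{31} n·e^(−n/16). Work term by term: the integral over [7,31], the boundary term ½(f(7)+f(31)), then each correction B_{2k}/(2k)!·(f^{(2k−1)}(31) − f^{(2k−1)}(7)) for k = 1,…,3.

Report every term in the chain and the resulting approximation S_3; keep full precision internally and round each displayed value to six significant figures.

Integral: ∫_7^31 x·e^(−x/16) dx = 129.263.
Endpoint term: (f(7) + f(31))/2 = (4.51954 + 4.46597)/2 = 4.49276.
So far: 133.756.
k=1: B_{2}/(2)! × [f^{(1)}(31) − f^{(1)}(7)] = 1/12 × (-0.135060 − 0.363177) = -0.0415197.
Partial sum through k=1: 133.714.
k=2: B_{4}/(4)! × [f^{(3)}(31) − f^{(3)}(7)] = −1/720 × (0.000597920 − 0.00646279) = 8.14565e-06.
Partial sum through k=2: 133.714.
k=3: B_{6}/(6)! × [f^{(5)}(31) − f^{(5)}(7)] = 1/30240 × (6.73210e-06 − 4.49489e-05) = -1.26378e-09.

S_3 ≈ 133.714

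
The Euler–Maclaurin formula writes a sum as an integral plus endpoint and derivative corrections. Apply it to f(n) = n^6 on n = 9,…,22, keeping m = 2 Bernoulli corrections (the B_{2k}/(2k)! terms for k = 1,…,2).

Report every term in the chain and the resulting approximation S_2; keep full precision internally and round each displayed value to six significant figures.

∫_9^22 x^6 dx evaluates to 3.55654e+08.
Boundary: ½(f(9) + f(22)) = ½(531441 + 1.13380e+08) = 5.69557e+07.
Integral + boundary = 4.12609e+08.
Order-1 term: 1/12 · (3.09218e+07 − 354294) = 2.54729e+06.
Partial sum through k=1: 4.15157e+08.
Order-2 term: −1/720 · (1.27776e+06 − 87480.0) = -1653.17.

S_2 ≈ 4.15155e+08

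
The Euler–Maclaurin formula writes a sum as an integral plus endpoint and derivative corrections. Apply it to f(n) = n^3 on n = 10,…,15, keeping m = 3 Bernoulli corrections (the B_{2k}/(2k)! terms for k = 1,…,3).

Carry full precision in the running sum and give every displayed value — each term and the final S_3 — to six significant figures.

Integral: ∫_10^15 x^3 dx = 10156.2.
½[f(10) + f(15)] = ½[1000.00 + 3375.00] = 2187.50.
Integral + boundary = 12343.8.
Order-1 term: 1/12 · (675.000 − 300.000) = 31.2500.
Running total after k=1: 12375.0.
Order-2 term: −1/720 · (6.00000 − 6.00000) = 0.00000.
Running total after k=2: 12375.0.
Order-3 term: 1/30240 · (0.00000 − 0.00000) = 0.00000.

S_3 ≈ 12375.0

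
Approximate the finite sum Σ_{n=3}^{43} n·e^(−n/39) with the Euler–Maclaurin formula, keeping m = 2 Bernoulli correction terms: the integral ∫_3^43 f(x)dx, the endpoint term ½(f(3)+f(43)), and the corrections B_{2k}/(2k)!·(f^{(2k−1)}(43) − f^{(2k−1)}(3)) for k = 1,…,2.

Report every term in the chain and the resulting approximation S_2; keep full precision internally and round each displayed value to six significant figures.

∫_3^43 x·e^(−x/39) dx evaluates to 454.929.
½[f(3) + f(43)] = ½[2.77788 + 14.2768] = 8.52734.
Integral + boundary = 463.456.
k=1: B_{2}/(2)! × [f^{(1)}(43) − f^{(1)}(3)] = 1/12 × (-0.0340532 − 0.854733) = -0.0740655.
After k=1: 463.382.
k=2: B_{4}/(4)! × [f^{(3)}(43) − f^{(3)}(3)] = −1/720 × (0.000414191 − 0.00177952) = 1.89630e-06.

S_2 ≈ 463.382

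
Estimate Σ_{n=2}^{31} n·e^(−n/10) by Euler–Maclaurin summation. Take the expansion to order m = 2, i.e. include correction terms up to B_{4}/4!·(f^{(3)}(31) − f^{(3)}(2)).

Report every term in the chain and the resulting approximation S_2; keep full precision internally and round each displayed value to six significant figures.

S_2 ≈ 81.2321

Integral: ∫_2^31 x·e^(−x/10) dx = 79.7775.
½[f(2) + f(31)] = ½[1.63746 + 1.39653] = 1.51699.
So far: 81.2945.
k=1: B_{2}/(2)! × [f^{(1)}(31) − f^{(1)}(2)] = 1/12 × (-0.0946033 − 0.654985) = -0.0624657.
After k=1: 81.2320.
k=2: B_{4}/(4)! × [f^{(3)}(31) − f^{(3)}(2)] = −1/720 × (-4.50492e-05 − 0.0229245) = 3.19021e-05.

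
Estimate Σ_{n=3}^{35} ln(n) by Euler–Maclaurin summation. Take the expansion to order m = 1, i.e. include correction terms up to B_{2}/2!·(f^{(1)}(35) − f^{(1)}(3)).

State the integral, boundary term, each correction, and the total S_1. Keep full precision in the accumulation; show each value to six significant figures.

S_1 ≈ 91.4429

The integral term ∫_3^35 ln(x) dx = 89.1413.
½[f(3) + f(35)] = ½[1.09861 + 3.55535] = 2.32698.
Running total after boundary: 91.4683.
Order-1 term: 1/12 · (0.0285714 − 0.333333) = -0.0253968.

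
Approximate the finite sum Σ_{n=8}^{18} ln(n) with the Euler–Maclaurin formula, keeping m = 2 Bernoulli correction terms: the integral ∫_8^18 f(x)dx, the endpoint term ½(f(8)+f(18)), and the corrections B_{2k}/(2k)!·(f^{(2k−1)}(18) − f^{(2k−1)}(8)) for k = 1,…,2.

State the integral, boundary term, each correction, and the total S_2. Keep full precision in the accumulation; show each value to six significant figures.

S_2 ≈ 27.8703

Integral: ∫_8^18 ln(x) dx = 25.3912.
Boundary: ½(f(8) + f(18)) = ½(2.07944 + 2.89037) = 2.48491.
Running total after boundary: 27.8761.
k=1: B_{2}/(2)! × [f^{(1)}(18) − f^{(1)}(8)] = 1/12 × (0.0555556 − 0.125000) = -0.00578704.
Running total after k=1: 27.8703.
k=2: B_{4}/(4)! × [f^{(3)}(18) − f^{(3)}(8)] = −1/720 × (0.000342936 − 0.00390625) = 4.94905e-06.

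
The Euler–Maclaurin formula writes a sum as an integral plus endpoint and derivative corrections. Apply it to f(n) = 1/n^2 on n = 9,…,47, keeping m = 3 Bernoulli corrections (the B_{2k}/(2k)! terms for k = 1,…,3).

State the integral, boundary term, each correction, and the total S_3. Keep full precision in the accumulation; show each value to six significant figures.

S_3 ≈ 0.0964602

∫_9^47 1/x^2 dx evaluates to 0.0898345.
Boundary: ½(f(9) + f(47)) = ½(0.0123457 + 0.000452694) = 0.00639919.
Running total after boundary: 0.0962337.
Correction k=1: B_{2}/2! · (f^{(1)}(47) − f^{(1)}(9)) = 1/12 · (-1.92636e-05 − (-0.00274348)) = 0.000227018.
After k=1: 0.0964607.
Correction k=2: B_{4}/4! · (f^{(3)}(47) − f^{(3)}(9)) = −1/720 · (-1.04646e-07 − (-0.000406442)) = -5.64358e-07.
After k=2: 0.0964602.
Correction k=3: B_{6}/6! · (f^{(5)}(47) − f^{(5)}(9)) = 1/30240 · (-1.42117e-09 − (-0.000150534)) = 4.97793e-09.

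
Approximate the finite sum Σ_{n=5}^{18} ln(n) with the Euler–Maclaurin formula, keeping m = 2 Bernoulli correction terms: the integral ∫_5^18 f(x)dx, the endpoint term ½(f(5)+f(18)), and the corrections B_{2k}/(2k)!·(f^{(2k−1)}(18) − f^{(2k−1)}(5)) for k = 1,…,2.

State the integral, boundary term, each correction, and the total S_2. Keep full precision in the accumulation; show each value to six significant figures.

∫_5^18 ln(x) dx evaluates to 30.9795.
½[f(5) + f(18)] = ½[1.60944 + 2.89037] = 2.24990.
Running total after boundary: 33.2294.
Correction k=1: B_{2}/2! · (f^{(1)}(18) − f^{(1)}(5)) = 1/12 · (0.0555556 − 0.200000) = -0.0120370.
Running total after k=1: 33.2174.
Correction k=2: B_{4}/4! · (f^{(3)}(18) − f^{(3)}(5)) = −1/720 · (0.000342936 − 0.0160000) = 2.17459e-05.

S_2 ≈ 33.2174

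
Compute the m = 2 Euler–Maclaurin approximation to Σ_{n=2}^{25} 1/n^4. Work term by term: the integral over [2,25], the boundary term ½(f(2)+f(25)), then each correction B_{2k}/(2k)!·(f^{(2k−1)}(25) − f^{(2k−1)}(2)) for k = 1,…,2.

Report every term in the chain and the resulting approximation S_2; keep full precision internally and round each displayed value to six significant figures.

Integral: ∫_2^25 1/x^4 dx = 0.0416453.
Endpoint term: (f(2) + f(25))/2 = (0.0625000 + 2.56000e-06)/2 = 0.0312513.
Running total after boundary: 0.0728966.
Order-1 term: 1/12 · (-4.09600e-07 − (-0.125000)) = 0.0104166.
Running total after k=1: 0.0833132.
Order-2 term: −1/720 · (-1.96608e-08 − (-0.937500)) = -0.00130208.

S_2 ≈ 0.0820112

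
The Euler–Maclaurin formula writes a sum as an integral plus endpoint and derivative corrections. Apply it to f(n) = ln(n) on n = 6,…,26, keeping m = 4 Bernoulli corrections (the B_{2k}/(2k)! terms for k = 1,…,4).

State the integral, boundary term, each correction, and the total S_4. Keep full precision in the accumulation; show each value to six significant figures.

S_4 ≈ 56.4742

Integral: ∫_6^26 ln(x) dx = 53.9600.
Endpoint term: (f(6) + f(26))/2 = (1.79176 + 3.25810)/2 = 2.52493.
Integral + boundary = 56.4849.
Order-1 term: 1/12 · (0.0384615 − 0.166667) = -0.0106838.
After k=1: 56.4742.
Order-2 term: −1/720 · (0.000113792 − 0.00925926) = 1.27020e-05.
After k=2: 56.4742.
Order-3 term: 1/30240 · (2.01997e-06 − 0.00308642) = -1.01997e-07.
After k=3: 56.4742.
Order-4 term: −1/1209600 · (8.96436e-08 − 0.00257202) = 2.12626e-09.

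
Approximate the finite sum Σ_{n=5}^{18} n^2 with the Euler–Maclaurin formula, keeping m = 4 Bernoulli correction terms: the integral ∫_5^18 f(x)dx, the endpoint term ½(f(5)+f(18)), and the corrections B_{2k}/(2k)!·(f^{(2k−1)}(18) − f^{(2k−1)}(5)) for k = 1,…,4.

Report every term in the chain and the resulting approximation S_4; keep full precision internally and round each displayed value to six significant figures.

Integral: ∫_5^18 x^2 dx = 1902.33.
Boundary: ½(f(5) + f(18)) = ½(25.0000 + 324.000) = 174.500.
Running total after boundary: 2076.83.
Correction k=1: B_{2}/2! · (f^{(1)}(18) − f^{(1)}(5)) = 1/12 · (36.0000 − 10.0000) = 2.16667.
After k=1: 2079.00.
Correction k=2: B_{4}/4! · (f^{(3)}(18) − f^{(3)}(5)) = −1/720 · (0.00000 − 0.00000) = 0.00000.
After k=2: 2079.00.
Correction k=3: B_{6}/6! · (f^{(5)}(18) − f^{(5)}(5)) = 1/30240 · (0.00000 − 0.00000) = 0.00000.
After k=3: 2079.00.
Correction k=4: B_{8}/8! · (f^{(7)}(18) − f^{(7)}(5)) = −1/1209600 · (0.00000 − 0.00000) = 0.00000.

S_4 ≈ 2079.00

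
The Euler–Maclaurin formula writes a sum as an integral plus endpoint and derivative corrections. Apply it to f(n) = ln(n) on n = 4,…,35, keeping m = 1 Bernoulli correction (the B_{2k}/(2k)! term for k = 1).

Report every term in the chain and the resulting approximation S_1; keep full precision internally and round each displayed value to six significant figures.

S_1 ≈ 90.3444

The integral term ∫_4^35 ln(x) dx = 87.8920.
Endpoint term: (f(4) + f(35))/2 = (1.38629 + 3.55535)/2 = 2.47082.
Running total after boundary: 90.3628.
Order-1 term: 1/12 · (0.0285714 − 0.250000) = -0.0184524.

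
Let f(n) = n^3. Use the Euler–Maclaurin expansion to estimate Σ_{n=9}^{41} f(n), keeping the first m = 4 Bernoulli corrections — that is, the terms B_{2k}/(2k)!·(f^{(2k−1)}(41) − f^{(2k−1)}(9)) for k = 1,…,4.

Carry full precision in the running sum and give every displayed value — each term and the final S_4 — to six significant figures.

∫_9^41 x^3 dx evaluates to 704800.
Boundary: ½(f(9) + f(41)) = ½(729.000 + 68921.0) = 34825.0.
So far: 739625.
Correction k=1: B_{2}/2! · (f^{(1)}(41) − f^{(1)}(9)) = 1/12 · (5043.00 − 243.000) = 400.000.
Partial sum through k=1: 740025.
Correction k=2: B_{4}/4! · (f^{(3)}(41) − f^{(3)}(9)) = −1/720 · (6.00000 − 6.00000) = 0.00000.
Partial sum through k=2: 740025.
Correction k=3: B_{6}/6! · (f^{(5)}(41) − f^{(5)}(9)) = 1/30240 · (0.00000 − 0.00000) = 0.00000.
Partial sum through k=3: 740025.
Correction k=4: B_{8}/8! · (f^{(7)}(41) − f^{(7)}(9)) = −1/1209600 · (0.00000 − 0.00000) = 0.00000.

S_4 ≈ 740025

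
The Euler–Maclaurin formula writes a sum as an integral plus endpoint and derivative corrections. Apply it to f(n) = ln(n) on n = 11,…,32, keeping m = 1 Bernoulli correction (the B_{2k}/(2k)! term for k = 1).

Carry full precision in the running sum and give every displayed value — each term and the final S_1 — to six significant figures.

S_1 ≈ 66.4535

The integral term ∫_11^32 ln(x) dx = 63.5267.
Boundary: ½(f(11) + f(32)) = ½(2.39790 + 3.46574) = 2.93182.
Running total after boundary: 66.4585.
Order-1 term: 1/12 · (0.0312500 − 0.0909091) = -0.00497159.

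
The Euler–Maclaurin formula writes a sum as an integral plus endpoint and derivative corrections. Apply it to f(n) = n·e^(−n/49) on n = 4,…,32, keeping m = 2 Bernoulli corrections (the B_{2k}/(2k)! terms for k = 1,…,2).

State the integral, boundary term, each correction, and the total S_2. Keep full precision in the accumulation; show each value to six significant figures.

The integral term ∫_4^32 x·e^(−x/49) dx = 327.756.
Boundary: ½(f(4) + f(32)) = ½(3.68644 + 16.6544) = 10.1704.
So far: 337.926.
k=1: B_{2}/(2)! × [f^{(1)}(32) − f^{(1)}(4)] = 1/12 × (0.180564 − 0.846377) = -0.0554844.
Partial sum through k=1: 337.871.
k=2: B_{4}/(4)! × [f^{(3)}(32) − f^{(3)}(4)] = −1/720 × (0.000508732 − 0.00112020) = 8.49260e-07.

S_2 ≈ 337.871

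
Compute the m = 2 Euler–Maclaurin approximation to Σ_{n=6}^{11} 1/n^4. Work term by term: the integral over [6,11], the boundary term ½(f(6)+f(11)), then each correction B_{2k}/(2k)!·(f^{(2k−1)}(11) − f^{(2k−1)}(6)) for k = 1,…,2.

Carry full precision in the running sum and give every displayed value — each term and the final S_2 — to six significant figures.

The integral term ∫_6^11 1/x^4 dx = 0.00129277.
Boundary: ½(f(6) + f(11)) = ½(0.000771605 + 6.83013e-05) = 0.000419953.
So far: 0.00171272.
Correction k=1: B_{2}/2! · (f^{(1)}(11) − f^{(1)}(6)) = 1/12 · (-2.48369e-05 − (-0.000514403)) = 4.07972e-05.
Partial sum through k=1: 0.00175352.
Correction k=2: B_{4}/4! · (f^{(3)}(11) − f^{(3)}(6)) = −1/720 · (-6.15790e-06 − (-0.000428669)) = -5.86822e-07.

S_2 ≈ 0.00175294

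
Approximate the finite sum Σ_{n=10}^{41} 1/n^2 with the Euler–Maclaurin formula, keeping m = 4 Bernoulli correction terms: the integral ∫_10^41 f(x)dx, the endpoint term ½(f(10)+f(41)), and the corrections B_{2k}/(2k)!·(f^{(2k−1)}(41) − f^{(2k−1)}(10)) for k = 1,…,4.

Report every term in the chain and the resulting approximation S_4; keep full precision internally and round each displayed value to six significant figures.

S_4 ≈ 0.0810711

Integral: ∫_10^41 1/x^2 dx = 0.0756098.
Boundary: ½(f(10) + f(41)) = ½(0.0100000 + 0.000594884) = 0.00529744.
Integral + boundary = 0.0809072.
Order-1 term: 1/12 · (-2.90187e-05 − (-0.00200000)) = 0.000164248.
After k=1: 0.0810714.
Order-2 term: −1/720 · (-2.07153e-07 − (-0.000240000)) = -3.33046e-07.
After k=2: 0.0810711.
Order-3 term: 1/30240 · (-3.69697e-09 − (-7.20000e-05)) = 2.38083e-09.
After k=3: 0.0810711.
Order-4 term: −1/1209600 · (-1.23159e-10 − (-4.03200e-05)) = -3.33332e-11.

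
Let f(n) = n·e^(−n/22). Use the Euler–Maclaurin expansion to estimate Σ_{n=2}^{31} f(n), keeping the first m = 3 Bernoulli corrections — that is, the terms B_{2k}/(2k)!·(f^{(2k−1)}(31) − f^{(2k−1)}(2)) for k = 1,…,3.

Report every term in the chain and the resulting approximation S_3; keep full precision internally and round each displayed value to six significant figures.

The integral term ∫_2^31 x·e^(−x/22) dx = 197.187.
Boundary: ½(f(2) + f(31)) = ½(1.82620 + 7.57533) = 4.70076.
Running total after boundary: 201.888.
Order-1 term: 1/12 · (-0.0999676 − 0.830092) = -0.0775049.
Partial sum through k=1: 201.810.
Order-2 term: −1/720 · (0.000803229 − 0.00548821) = 6.50692e-06.
Partial sum through k=2: 201.810.
Order-3 term: 1/30240 · (3.74588e-06 − 1.91350e-05) = -5.08900e-10.

S_3 ≈ 201.810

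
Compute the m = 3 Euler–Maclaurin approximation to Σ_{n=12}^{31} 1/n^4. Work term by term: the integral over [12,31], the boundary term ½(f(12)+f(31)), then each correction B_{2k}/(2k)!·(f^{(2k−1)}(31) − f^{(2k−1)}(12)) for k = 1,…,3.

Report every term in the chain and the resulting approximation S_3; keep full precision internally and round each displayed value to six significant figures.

The integral term ∫_12^31 1/x^4 dx = 0.000181712.
Endpoint term: (f(12) + f(31))/2 = (4.82253e-05 + 1.08281e-06)/2 = 2.46541e-05.
Integral + boundary = 0.000206366.
k=1: B_{2}/(2)! × [f^{(1)}(31) − f^{(1)}(12)] = 1/12 × (-1.39718e-07 − (-1.60751e-05)) = 1.32795e-06.
After k=1: 0.000207694.
k=2: B_{4}/(4)! × [f^{(3)}(31) − f^{(3)}(12)] = −1/720 × (-4.36164e-09 − (-3.34898e-06)) = -4.64530e-09.
After k=2: 0.000207690.
k=3: B_{6}/(6)! × [f^{(5)}(31) − f^{(5)}(12)] = 1/30240 × (-2.54164e-10 − (-1.30238e-06)) = 4.30598e-11.

S_3 ≈ 0.000207690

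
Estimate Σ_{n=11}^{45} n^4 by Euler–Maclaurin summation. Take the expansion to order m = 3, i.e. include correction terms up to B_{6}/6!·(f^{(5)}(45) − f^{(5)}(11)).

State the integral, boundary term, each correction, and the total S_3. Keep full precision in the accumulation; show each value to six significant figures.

S_3 ≈ 3.89610e+07

Integral: ∫_11^45 x^4 dx = 3.68734e+07.
Endpoint term: (f(11) + f(45))/2 = (14641.0 + 4.10062e+06)/2 = 2.05763e+06.
Running total after boundary: 3.89310e+07.
Correction k=1: B_{2}/2! · (f^{(1)}(45) − f^{(1)}(11)) = 1/12 · (364500 − 5324.00) = 29931.3.
Running total after k=1: 3.89610e+07.
Correction k=2: B_{4}/4! · (f^{(3)}(45) − f^{(3)}(11)) = −1/720 · (1080.00 − 264.000) = -1.13333.
Running total after k=2: 3.89610e+07.
Correction k=3: B_{6}/6! · (f^{(5)}(45) − f^{(5)}(11)) = 1/30240 · (0.00000 − 0.00000) = 0.00000.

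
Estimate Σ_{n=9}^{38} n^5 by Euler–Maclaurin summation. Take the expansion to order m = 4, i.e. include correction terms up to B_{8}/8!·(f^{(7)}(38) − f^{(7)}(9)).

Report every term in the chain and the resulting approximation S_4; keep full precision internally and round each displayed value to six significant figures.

Integral: ∫_9^38 x^5 dx = 5.01734e+08.
Endpoint term: (f(9) + f(38))/2 = (59049.0 + 7.92352e+07)/2 = 3.96471e+07.
So far: 5.41381e+08.
Correction k=1: B_{2}/2! · (f^{(1)}(38) − f^{(1)}(9)) = 1/12 · (1.04257e+07 − 32805.0) = 866073.
Running total after k=1: 5.42247e+08.
Correction k=2: B_{4}/4! · (f^{(3)}(38) − f^{(3)}(9)) = −1/720 · (86640.0 − 4860.00) = -113.583.
Running total after k=2: 5.42247e+08.
Correction k=3: B_{6}/6! · (f^{(5)}(38) − f^{(5)}(9)) = 1/30240 · (120.000 − 120.000) = 0.00000.
Running total after k=3: 5.42247e+08.
Correction k=4: B_{8}/8! · (f^{(7)}(38) − f^{(7)}(9)) = −1/1209600 · (0.00000 − 0.00000) = 0.00000.

S_4 ≈ 5.42247e+08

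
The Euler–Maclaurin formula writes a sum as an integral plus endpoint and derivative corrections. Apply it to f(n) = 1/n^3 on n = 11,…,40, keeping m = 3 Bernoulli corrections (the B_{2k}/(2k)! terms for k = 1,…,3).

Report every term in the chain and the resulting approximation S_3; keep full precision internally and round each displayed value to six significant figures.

S_3 ≈ 0.00422013

The integral term ∫_11^40 1/x^3 dx = 0.00381973.
Boundary: ½(f(11) + f(40)) = ½(0.000751315 + 1.56250e-05) = 0.000383470.
Running total after boundary: 0.00420320.
Correction k=1: B_{2}/2! · (f^{(1)}(40) − f^{(1)}(11)) = 1/12 · (-1.17187e-06 − (-0.000204904)) = 1.69777e-05.
After k=1: 0.00422018.
Correction k=2: B_{4}/4! · (f^{(3)}(40) − f^{(3)}(11)) = −1/720 · (-1.46484e-08 − (-3.38684e-05)) = -4.70191e-08.
After k=2: 0.00422013.
Correction k=3: B_{6}/6! · (f^{(5)}(40) − f^{(5)}(11)) = 1/30240 · (-3.84521e-10 − (-1.17560e-05)) = 3.88743e-10.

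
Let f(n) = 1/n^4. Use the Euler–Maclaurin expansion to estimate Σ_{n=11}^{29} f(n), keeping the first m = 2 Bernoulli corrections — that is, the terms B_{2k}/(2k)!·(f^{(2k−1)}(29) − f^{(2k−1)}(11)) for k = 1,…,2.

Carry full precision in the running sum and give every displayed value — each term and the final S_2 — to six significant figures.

The integral term ∫_11^29 1/x^4 dx = 0.000236771.
Boundary: ½(f(11) + f(29)) = ½(6.83013e-05 + 1.41387e-06) = 3.48576e-05.
Running total after boundary: 0.000271629.
Correction k=1: B_{2}/2! · (f^{(1)}(29) − f^{(1)}(11)) = 1/12 · (-1.95016e-07 − (-2.48369e-05)) = 2.05349e-06.
After k=1: 0.000273682.
Correction k=2: B_{4}/4! · (f^{(3)}(29) − f^{(3)}(11)) = −1/720 · (-6.95657e-09 − (-6.15790e-06)) = -8.54297e-09.

S_2 ≈ 0.000273673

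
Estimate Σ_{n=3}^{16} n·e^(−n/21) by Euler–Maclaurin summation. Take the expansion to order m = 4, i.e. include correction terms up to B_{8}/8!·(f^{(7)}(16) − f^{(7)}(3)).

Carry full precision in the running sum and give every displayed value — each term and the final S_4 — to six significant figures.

Integral: ∫_3^16 x·e^(−x/21) dx = 74.2211.
½[f(3) + f(16)] = ½[2.60063 + 7.46842] = 5.03453.
So far: 79.2557.
Correction k=1: B_{2}/2! · (f^{(1)}(16) − f^{(1)}(3)) = 1/12 · (0.111137 − 0.743038) = -0.0526584.
Partial sum through k=1: 79.2030.
Correction k=2: B_{4}/4! · (f^{(3)}(16) − f^{(3)}(3)) = −1/720 · (0.00236891 − 0.00561631) = 4.51028e-06.
Partial sum through k=2: 79.2030.
Correction k=3: B_{6}/6! · (f^{(5)}(16) − f^{(5)}(3)) = 1/30240 · (1.01719e-05 − 2.16502e-05) = -3.79573e-10.
Partial sum through k=3: 79.2030.
Correction k=4: B_{8}/8! · (f^{(7)}(16) − f^{(7)}(3)) = −1/1209600 · (3.39504e-08 − 6.93083e-08) = 2.92311e-14.

S_4 ≈ 79.2030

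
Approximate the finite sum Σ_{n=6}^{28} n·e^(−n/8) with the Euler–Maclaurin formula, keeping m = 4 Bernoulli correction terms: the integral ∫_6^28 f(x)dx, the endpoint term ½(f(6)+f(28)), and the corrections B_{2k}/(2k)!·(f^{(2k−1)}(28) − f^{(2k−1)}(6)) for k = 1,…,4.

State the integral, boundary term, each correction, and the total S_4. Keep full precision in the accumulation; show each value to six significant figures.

S_4 ≈ 46.0320

The integral term ∫_6^28 x·e^(−x/8) dx = 44.2082.
Endpoint term: (f(6) + f(28))/2 = (2.83420 + 0.845527)/2 = 1.83986.
Running total after boundary: 46.0481.
k=1: B_{2}/(2)! × [f^{(1)}(28) − f^{(1)}(6)] = 1/12 × (-0.0754935 − 0.118092) = -0.0161321.
After k=1: 46.0319.
k=2: B_{4}/(4)! × [f^{(3)}(28) − f^{(3)}(6)] = −1/720 × (-0.000235917 − 0.0166066) = 2.33924e-05.
After k=2: 46.0320.
k=3: B_{6}/(6)! × [f^{(5)}(28) − f^{(5)}(6)] = 1/30240 × (1.10586e-05 − 0.000490126) = -1.58422e-08.
After k=3: 46.0320.
k=4: B_{8}/(8)! × [f^{(7)}(28) − f^{(7)}(6)] = −1/1209600 × (4.03179e-07 − 1.12621e-05) = 8.97728e-12.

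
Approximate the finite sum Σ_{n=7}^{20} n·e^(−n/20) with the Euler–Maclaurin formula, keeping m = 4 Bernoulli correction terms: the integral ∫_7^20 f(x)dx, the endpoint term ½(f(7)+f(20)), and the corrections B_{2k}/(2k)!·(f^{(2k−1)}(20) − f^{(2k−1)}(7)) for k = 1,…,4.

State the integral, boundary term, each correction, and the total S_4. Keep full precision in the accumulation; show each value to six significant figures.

The integral term ∫_7^20 x·e^(−x/20) dx = 86.2280.
½[f(7) + f(20)] = ½[4.93282 + 7.35759] = 6.14520.
Running total after boundary: 92.3732.
Order-1 term: 1/12 · (0.00000 − 0.458047) = -0.0381706.
Running total after k=1: 92.3350.
Order-2 term: −1/720 · (0.00183940 − 0.00466856) = 3.92939e-06.
Running total after k=2: 92.3351.
Order-3 term: 1/30240 · (9.19699e-06 − 2.04800e-05) = -3.73115e-10.
Running total after k=3: 92.3351.
Order-4 term: −1/1209600 · (3.44887e-08 − 7.32215e-08) = 3.20212e-14.

S_4 ≈ 92.3351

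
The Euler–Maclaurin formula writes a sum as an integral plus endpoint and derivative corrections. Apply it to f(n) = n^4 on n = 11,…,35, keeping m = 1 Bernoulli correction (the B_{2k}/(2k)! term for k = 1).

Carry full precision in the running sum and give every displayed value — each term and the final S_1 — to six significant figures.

S_1 ≈ 1.12436e+07

∫_11^35 x^4 dx evaluates to 1.04722e+07.
½[f(11) + f(35)] = ½[14641.0 + 1.50062e+06] = 757633.
Integral + boundary = 1.12298e+07.
Order-1 term: 1/12 · (171500 − 5324.00) = 13848.0.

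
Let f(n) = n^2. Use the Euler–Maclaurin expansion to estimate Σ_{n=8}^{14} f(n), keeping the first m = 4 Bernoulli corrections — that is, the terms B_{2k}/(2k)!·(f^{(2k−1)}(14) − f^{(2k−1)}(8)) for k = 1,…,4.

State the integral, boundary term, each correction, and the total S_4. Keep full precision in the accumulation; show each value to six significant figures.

The integral term ∫_8^14 x^2 dx = 744.000.
Endpoint term: (f(8) + f(14))/2 = (64.0000 + 196.000)/2 = 130.000.
Running total after boundary: 874.000.
k=1: B_{2}/(2)! × [f^{(1)}(14) − f^{(1)}(8)] = 1/12 × (28.0000 − 16.0000) = 1.00000.
After k=1: 875.000.
k=2: B_{4}/(4)! × [f^{(3)}(14) − f^{(3)}(8)] = −1/720 × (0.00000 − 0.00000) = 0.00000.
After k=2: 875.000.
k=3: B_{6}/(6)! × [f^{(5)}(14) − f^{(5)}(8)] = 1/30240 × (0.00000 − 0.00000) = 0.00000.
After k=3: 875.000.
k=4: B_{8}/(8)! × [f^{(7)}(14) − f^{(7)}(8)] = −1/1209600 × (0.00000 − 0.00000) = 0.00000.

S_4 ≈ 875.000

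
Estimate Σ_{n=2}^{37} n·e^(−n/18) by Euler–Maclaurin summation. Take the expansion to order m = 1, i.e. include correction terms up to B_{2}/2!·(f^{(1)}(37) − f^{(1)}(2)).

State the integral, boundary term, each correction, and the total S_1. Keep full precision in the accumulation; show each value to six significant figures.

S_1 ≈ 198.586

The integral term ∫_2^37 x·e^(−x/18) dx = 195.401.
½[f(2) + f(37)] = ½[1.78968 + 4.73680] = 3.26324.
So far: 198.664.
Correction k=1: B_{2}/2! · (f^{(1)}(37) − f^{(1)}(2)) = 1/12 · (-0.135134 − 0.795413) = -0.0775456.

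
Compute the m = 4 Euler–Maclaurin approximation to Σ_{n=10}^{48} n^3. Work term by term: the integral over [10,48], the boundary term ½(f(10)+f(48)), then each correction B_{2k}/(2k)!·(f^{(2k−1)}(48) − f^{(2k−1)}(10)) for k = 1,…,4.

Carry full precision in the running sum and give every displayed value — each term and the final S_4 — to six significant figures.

Integral: ∫_10^48 x^3 dx = 1.32460e+06.
Boundary: ½(f(10) + f(48)) = ½(1000.00 + 110592) = 55796.0.
Integral + boundary = 1.38040e+06.
k=1: B_{2}/(2)! × [f^{(1)}(48) − f^{(1)}(10)] = 1/12 × (6912.00 − 300.000) = 551.000.
After k=1: 1.38095e+06.
k=2: B_{4}/(4)! × [f^{(3)}(48) − f^{(3)}(10)] = −1/720 × (6.00000 − 6.00000) = 0.00000.
After k=2: 1.38095e+06.
k=3: B_{6}/(6)! × [f^{(5)}(48) − f^{(5)}(10)] = 1/30240 × (0.00000 − 0.00000) = 0.00000.
After k=3: 1.38095e+06.
k=4: B_{8}/(8)! × [f^{(7)}(48) − f^{(7)}(10)] = −1/1209600 × (0.00000 − 0.00000) = 0.00000.

S_4 ≈ 1.38095e+06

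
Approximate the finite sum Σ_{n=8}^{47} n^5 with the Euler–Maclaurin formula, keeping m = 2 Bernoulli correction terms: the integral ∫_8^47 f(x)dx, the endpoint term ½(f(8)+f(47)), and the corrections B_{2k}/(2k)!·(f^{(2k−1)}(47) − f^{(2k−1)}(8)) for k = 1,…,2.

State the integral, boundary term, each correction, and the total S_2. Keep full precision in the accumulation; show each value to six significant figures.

Integral: ∫_8^47 x^5 dx = 1.79649e+09.
½[f(8) + f(47)] = ½[32768.0 + 2.29345e+08] = 1.14689e+08.
So far: 1.91118e+09.
Correction k=1: B_{2}/2! · (f^{(1)}(47) − f^{(1)}(8)) = 1/12 · (2.43984e+07 − 20480.0) = 2.03149e+06.
Partial sum through k=1: 1.91321e+09.
Correction k=2: B_{4}/4! · (f^{(3)}(47) − f^{(3)}(8)) = −1/720 · (132540 − 3840.00) = -178.750.

S_2 ≈ 1.91321e+09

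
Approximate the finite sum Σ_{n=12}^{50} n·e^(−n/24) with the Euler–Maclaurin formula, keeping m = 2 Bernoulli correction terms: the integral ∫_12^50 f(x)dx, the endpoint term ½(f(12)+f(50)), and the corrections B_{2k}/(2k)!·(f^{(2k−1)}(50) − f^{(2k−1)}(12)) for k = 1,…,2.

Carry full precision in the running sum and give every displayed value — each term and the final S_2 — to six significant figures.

S_2 ≈ 309.620

The integral term ∫_12^50 x·e^(−x/24) dx = 302.905.
Endpoint term: (f(12) + f(50))/2 = (7.27837 + 6.22572)/2 = 6.75205.
Integral + boundary = 309.657.
Order-1 term: 1/12 · (-0.134891 − 0.303265) = -0.0365130.
Running total after k=1: 309.620.
Order-2 term: −1/720 · (0.000198157 − 0.00263251) = 3.38105e-06.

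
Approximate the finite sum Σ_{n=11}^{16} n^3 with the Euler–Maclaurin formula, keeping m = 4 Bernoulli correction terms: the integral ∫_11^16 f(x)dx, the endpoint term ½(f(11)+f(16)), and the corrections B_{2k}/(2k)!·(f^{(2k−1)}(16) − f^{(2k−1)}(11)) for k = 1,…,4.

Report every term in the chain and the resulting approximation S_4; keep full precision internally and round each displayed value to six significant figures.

Integral: ∫_11^16 x^3 dx = 12723.8.
½[f(11) + f(16)] = ½[1331.00 + 4096.00] = 2713.50.
Running total after boundary: 15437.2.
k=1: B_{2}/(2)! × [f^{(1)}(16) − f^{(1)}(11)] = 1/12 × (768.000 − 363.000) = 33.7500.
Partial sum through k=1: 15471.0.
k=2: B_{4}/(4)! × [f^{(3)}(16) − f^{(3)}(11)] = −1/720 × (6.00000 − 6.00000) = 0.00000.
Partial sum through k=2: 15471.0.
k=3: B_{6}/(6)! × [f^{(5)}(16) − f^{(5)}(11)] = 1/30240 × (0.00000 − 0.00000) = 0.00000.
Partial sum through k=3: 15471.0.
k=4: B_{8}/(8)! × [f^{(7)}(16) − f^{(7)}(11)] = −1/1209600 × (0.00000 − 0.00000) = 0.00000.

S_4 ≈ 15471.0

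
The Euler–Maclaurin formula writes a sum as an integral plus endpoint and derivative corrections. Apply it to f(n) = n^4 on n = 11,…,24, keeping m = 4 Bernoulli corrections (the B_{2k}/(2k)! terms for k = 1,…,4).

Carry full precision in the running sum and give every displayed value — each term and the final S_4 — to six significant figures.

∫_11^24 x^4 dx evaluates to 1.56031e+06.
½[f(11) + f(24)] = ½[14641.0 + 331776] = 173208.
Running total after boundary: 1.73352e+06.
Correction k=1: B_{2}/2! · (f^{(1)}(24) − f^{(1)}(11)) = 1/12 · (55296.0 − 5324.00) = 4164.33.
Partial sum through k=1: 1.73769e+06.
Correction k=2: B_{4}/4! · (f^{(3)}(24) − f^{(3)}(11)) = −1/720 · (576.000 − 264.000) = -0.433333.
Partial sum through k=2: 1.73769e+06.
Correction k=3: B_{6}/6! · (f^{(5)}(24) − f^{(5)}(11)) = 1/30240 · (0.00000 − 0.00000) = 0.00000.
Partial sum through k=3: 1.73769e+06.
Correction k=4: B_{8}/8! · (f^{(7)}(24) − f^{(7)}(11)) = −1/1209600 · (0.00000 − 0.00000) = 0.00000.

S_4 ≈ 1.73769e+06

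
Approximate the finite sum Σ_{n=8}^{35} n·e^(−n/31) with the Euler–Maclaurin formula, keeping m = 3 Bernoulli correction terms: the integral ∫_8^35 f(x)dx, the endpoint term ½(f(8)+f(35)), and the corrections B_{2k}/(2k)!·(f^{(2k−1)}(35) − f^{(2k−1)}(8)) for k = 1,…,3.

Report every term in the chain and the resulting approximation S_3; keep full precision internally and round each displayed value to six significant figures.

S_3 ≈ 281.139

Integral: ∫_8^35 x·e^(−x/31) dx = 272.441.
½[f(8) + f(35)] = ½[6.18036 + 11.3171] = 8.74874.
Running total after boundary: 281.190.
Correction k=1: B_{2}/2! · (f^{(1)}(35) − f^{(1)}(8)) = 1/12 · (-0.0417221 − 0.573179) = -0.0512417.
Running total after k=1: 281.139.
Correction k=2: B_{4}/4! · (f^{(3)}(35) − f^{(3)}(8)) = −1/720 · (0.000629521 − 0.00220423) = 2.18710e-06.
Running total after k=2: 281.139.
Correction k=3: B_{6}/6! · (f^{(5)}(35) − f^{(5)}(8)) = 1/30240 · (1.35532e-06 − 3.96673e-06) = -8.63564e-11.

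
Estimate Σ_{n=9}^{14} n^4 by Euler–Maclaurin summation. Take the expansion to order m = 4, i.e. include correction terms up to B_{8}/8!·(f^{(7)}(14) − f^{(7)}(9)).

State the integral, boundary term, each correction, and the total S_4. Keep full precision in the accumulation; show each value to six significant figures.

S_4 ≈ 118915

Integral: ∫_9^14 x^4 dx = 95755.0.
½[f(9) + f(14)] = ½[6561.00 + 38416.0] = 22488.5.
So far: 118244.
Correction k=1: B_{2}/2! · (f^{(1)}(14) − f^{(1)}(9)) = 1/12 · (10976.0 − 2916.00) = 671.667.
Running total after k=1: 118915.
Correction k=2: B_{4}/4! · (f^{(3)}(14) − f^{(3)}(9)) = −1/720 · (336.000 − 216.000) = -0.166667.
Running total after k=2: 118915.
Correction k=3: B_{6}/6! · (f^{(5)}(14) − f^{(5)}(9)) = 1/30240 · (0.00000 − 0.00000) = 0.00000.
Running total after k=3: 118915.
Correction k=4: B_{8}/8! · (f^{(7)}(14) − f^{(7)}(9)) = −1/1209600 · (0.00000 − 0.00000) = 0.00000.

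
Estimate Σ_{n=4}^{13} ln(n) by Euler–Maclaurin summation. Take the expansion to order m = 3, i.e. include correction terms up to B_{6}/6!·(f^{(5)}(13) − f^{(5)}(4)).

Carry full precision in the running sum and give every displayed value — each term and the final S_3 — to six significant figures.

S_3 ≈ 20.7604

∫_4^13 ln(x) dx evaluates to 18.7992.
½[f(4) + f(13)] = ½[1.38629 + 2.56495] = 1.97562.
Running total after boundary: 20.7748.
k=1: B_{2}/(2)! × [f^{(1)}(13) − f^{(1)}(4)] = 1/12 × (0.0769231 − 0.250000) = -0.0144231.
Running total after k=1: 20.7604.
k=2: B_{4}/(4)! × [f^{(3)}(13) − f^{(3)}(4)] = −1/720 × (0.000910332 − 0.0312500) = 4.21384e-05.
Running total after k=2: 20.7604.
k=3: B_{6}/(6)! × [f^{(5)}(13) − f^{(5)}(4)] = 1/30240 × (6.46390e-05 − 0.0234375) = -7.72912e-07.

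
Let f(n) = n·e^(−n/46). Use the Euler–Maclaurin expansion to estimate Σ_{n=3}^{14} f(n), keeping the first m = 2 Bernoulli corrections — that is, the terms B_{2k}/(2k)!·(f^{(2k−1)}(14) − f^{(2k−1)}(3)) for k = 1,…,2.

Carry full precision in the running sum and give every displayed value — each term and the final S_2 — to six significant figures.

S_2 ≈ 82.4415

The integral term ∫_3^14 x·e^(−x/46) dx = 75.9032.
½[f(3) + f(14)] = ½[2.81059 + 10.3265] = 6.56853.
Running total after boundary: 82.4717.
k=1: B_{2}/(2)! × [f^{(1)}(14) − f^{(1)}(3)] = 1/12 × (0.513116 − 0.875764) = -0.0302207.
Running total after k=1: 82.4415.
k=2: B_{4}/(4)! × [f^{(3)}(14) − f^{(3)}(3)] = −1/720 × (0.000939662 − 0.00129938) = 4.99611e-07.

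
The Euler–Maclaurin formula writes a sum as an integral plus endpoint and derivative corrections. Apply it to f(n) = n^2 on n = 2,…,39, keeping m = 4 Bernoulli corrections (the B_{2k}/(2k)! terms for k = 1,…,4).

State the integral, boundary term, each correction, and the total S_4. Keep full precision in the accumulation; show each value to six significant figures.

The integral term ∫_2^39 x^2 dx = 19770.3.
½[f(2) + f(39)] = ½[4.00000 + 1521.00] = 762.500.
Running total after boundary: 20532.8.
Order-1 term: 1/12 · (78.0000 − 4.00000) = 6.16667.
Partial sum through k=1: 20539.0.
Order-2 term: −1/720 · (0.00000 − 0.00000) = 0.00000.
Partial sum through k=2: 20539.0.
Order-3 term: 1/30240 · (0.00000 − 0.00000) = 0.00000.
Partial sum through k=3: 20539.0.
Order-4 term: −1/1209600 · (0.00000 − 0.00000) = 0.00000.

S_4 ≈ 20539.0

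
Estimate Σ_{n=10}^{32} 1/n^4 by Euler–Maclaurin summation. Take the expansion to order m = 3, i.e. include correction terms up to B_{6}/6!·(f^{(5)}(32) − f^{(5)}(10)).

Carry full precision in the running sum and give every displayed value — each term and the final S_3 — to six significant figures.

The integral term ∫_10^32 1/x^4 dx = 0.000323161.
½[f(10) + f(32)] = ½[0.000100000 + 9.53674e-07] = 5.04768e-05.
Running total after boundary: 0.000373638.
Correction k=1: B_{2}/2! · (f^{(1)}(32) − f^{(1)}(10)) = 1/12 · (-1.19209e-07 − (-4.00000e-05)) = 3.32340e-06.
Running total after k=1: 0.000376961.
Correction k=2: B_{4}/4! · (f^{(3)}(32) − f^{(3)}(10)) = −1/720 · (-3.49246e-09 − (-1.20000e-05)) = -1.66618e-08.
Running total after k=2: 0.000376944.
Correction k=3: B_{6}/6! · (f^{(5)}(32) − f^{(5)}(10)) = 1/30240 · (-1.90994e-10 − (-6.72000e-06)) = 2.22216e-10.

S_3 ≈ 0.000376945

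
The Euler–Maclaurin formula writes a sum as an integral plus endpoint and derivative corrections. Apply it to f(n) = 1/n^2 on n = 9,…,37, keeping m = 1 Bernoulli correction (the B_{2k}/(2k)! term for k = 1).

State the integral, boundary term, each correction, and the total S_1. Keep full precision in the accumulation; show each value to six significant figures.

∫_9^37 1/x^2 dx evaluates to 0.0840841.
½[f(9) + f(37)] = ½[0.0123457 + 0.000730460] = 0.00653807.
Integral + boundary = 0.0906222.
k=1: B_{2}/(2)! × [f^{(1)}(37) − f^{(1)}(9)] = 1/12 × (-3.94843e-05 − (-0.00274348)) = 0.000225333.

S_1 ≈ 0.0908475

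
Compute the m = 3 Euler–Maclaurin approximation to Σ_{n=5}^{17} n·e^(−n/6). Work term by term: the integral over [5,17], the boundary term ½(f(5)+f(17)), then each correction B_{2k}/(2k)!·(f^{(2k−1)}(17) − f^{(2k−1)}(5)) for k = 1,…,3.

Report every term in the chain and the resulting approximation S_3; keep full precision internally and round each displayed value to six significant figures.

S_3 ≈ 22.1383

The integral term ∫_5^17 x·e^(−x/6) dx = 20.5668.
Endpoint term: (f(5) + f(17))/2 = (2.17299 + 0.999880)/2 = 1.58644.
Integral + boundary = 22.1532.
k=1: B_{2}/(2)! × [f^{(1)}(17) − f^{(1)}(5)] = 1/12 × (-0.107830 − 0.0724330) = -0.0150219.
After k=1: 22.1382.
k=2: B_{4}/(4)! × [f^{(3)}(17) − f^{(3)}(5)] = −1/720 × (0.000272298 − 0.0261564) = 3.59501e-05.
After k=2: 22.1383.
k=3: B_{6}/(6)! × [f^{(5)}(17) − f^{(5)}(5)] = 1/30240 × (9.83300e-05 − 0.00139724) = -4.29534e-08.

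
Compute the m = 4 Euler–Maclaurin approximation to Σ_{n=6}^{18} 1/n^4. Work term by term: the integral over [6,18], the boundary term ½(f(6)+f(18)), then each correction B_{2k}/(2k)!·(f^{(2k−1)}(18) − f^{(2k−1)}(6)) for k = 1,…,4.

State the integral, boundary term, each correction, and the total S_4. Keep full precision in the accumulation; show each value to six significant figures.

The integral term ∫_6^18 1/x^4 dx = 0.00148605.
Endpoint term: (f(6) + f(18))/2 = (0.000771605 + 9.52599e-06)/2 = 0.000390565.
Integral + boundary = 0.00187662.
Order-1 term: 1/12 · (-2.11689e-06 − (-0.000514403)) = 4.26905e-05.
Running total after k=1: 0.00191931.
Order-2 term: −1/720 · (-1.96008e-07 − (-0.000428669)) = -5.95102e-07.
Running total after k=2: 0.00191871.
Order-3 term: 1/30240 · (-3.38779e-08 − (-0.000666819)) = 2.20498e-08.
Running total after k=3: 0.00191874.
Order-4 term: −1/1209600 · (-9.41053e-09 − (-0.00166705)) = -1.37817e-09.

S_4 ≈ 0.00191874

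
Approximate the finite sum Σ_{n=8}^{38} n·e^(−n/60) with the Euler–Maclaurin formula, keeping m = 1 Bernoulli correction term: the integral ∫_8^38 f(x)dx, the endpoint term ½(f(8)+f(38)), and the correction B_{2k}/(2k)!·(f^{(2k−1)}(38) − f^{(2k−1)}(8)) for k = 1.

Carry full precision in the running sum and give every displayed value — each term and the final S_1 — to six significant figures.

S_1 ≈ 463.028

Integral: ∫_8^38 x·e^(−x/60) dx = 449.489.
Boundary: ½(f(8) + f(38)) = ½(7.00139 + 20.1711) = 13.5863.
Integral + boundary = 463.075.
k=1: B_{2}/(2)! × [f^{(1)}(38) − f^{(1)}(8)] = 1/12 × (0.194634 − 0.758484) = -0.0469875.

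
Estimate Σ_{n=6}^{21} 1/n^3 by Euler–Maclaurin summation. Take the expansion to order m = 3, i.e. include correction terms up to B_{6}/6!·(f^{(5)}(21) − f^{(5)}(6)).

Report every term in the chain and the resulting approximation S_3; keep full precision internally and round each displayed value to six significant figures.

Integral: ∫_6^21 1/x^3 dx = 0.0127551.
Boundary: ½(f(6) + f(21)) = ½(0.00462963 + 0.000107980) = 0.00236880.
Integral + boundary = 0.0151239.
Order-1 term: 1/12 · (-1.54257e-05 − (-0.00231481)) = 0.000191616.
After k=1: 0.0153155.
Order-2 term: −1/720 · (-6.99577e-07 − (-0.00128601)) = -1.78515e-06.
After k=2: 0.0153137.
Order-3 term: 1/30240 · (-6.66264e-08 − (-0.00150034)) = 4.96123e-08.

S_3 ≈ 0.0153138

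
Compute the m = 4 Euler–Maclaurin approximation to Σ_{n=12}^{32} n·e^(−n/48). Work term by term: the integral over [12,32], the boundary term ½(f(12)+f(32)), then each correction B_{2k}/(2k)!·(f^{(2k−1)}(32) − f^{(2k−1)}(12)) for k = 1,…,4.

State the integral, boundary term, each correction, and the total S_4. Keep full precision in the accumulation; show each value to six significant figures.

S_4 ≈ 284.278

Integral: ∫_12^32 x·e^(−x/48) dx = 271.425.
Endpoint term: (f(12) + f(32))/2 = (9.34561 + 16.4293)/2 = 12.8875.
Integral + boundary = 284.312.
Correction k=1: B_{2}/2! · (f^{(1)}(32) − f^{(1)}(12)) = 1/12 · (0.171139 − 0.584101) = -0.0344135.
Partial sum through k=1: 284.278.
Correction k=2: B_{4}/4! · (f^{(3)}(32) − f^{(3)}(12)) = −1/720 · (0.000519954 − 0.000929558) = 5.68895e-07.
Partial sum through k=2: 284.278.
Correction k=3: B_{6}/6! · (f^{(5)}(32) − f^{(5)}(12)) = 1/30240 · (4.19109e-07 − 6.96875e-07) = -9.18538e-12.
Partial sum through k=3: 284.278.
Correction k=4: B_{8}/8! · (f^{(7)}(32) − f^{(7)}(12)) = −1/1209600 · (2.65861e-10 − 4.29816e-10) = 1.35545e-16.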